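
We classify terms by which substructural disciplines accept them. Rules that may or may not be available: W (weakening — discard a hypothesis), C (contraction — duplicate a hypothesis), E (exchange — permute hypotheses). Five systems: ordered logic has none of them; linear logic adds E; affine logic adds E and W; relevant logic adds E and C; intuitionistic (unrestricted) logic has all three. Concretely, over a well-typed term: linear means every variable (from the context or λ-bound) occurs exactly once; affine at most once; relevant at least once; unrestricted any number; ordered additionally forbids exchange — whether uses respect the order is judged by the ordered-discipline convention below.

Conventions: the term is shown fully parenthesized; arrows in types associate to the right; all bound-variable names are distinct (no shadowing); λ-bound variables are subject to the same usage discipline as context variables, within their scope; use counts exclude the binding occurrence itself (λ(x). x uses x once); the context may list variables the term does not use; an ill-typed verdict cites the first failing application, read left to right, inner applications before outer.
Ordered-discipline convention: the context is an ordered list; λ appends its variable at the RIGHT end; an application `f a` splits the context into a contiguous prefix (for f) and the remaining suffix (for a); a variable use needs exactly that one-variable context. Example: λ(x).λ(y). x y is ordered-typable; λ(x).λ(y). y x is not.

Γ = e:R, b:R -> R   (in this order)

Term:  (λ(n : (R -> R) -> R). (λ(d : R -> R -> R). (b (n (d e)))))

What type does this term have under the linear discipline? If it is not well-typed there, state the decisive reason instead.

term : ((R -> R) -> R) -> (R -> R -> R) -> R
use counts: e: 1×, b: 1×, n (λ-bound): 1×, d (λ-bound): 1×
uses in reading order: b, n, d, e
typing: well-typed — term : ((R -> R) -> R) -> (R -> R -> R) -> R
per-discipline verdicts: ordered ✗ · linear ✓ · affine ✓ · relevant ✓ · unrestricted ✓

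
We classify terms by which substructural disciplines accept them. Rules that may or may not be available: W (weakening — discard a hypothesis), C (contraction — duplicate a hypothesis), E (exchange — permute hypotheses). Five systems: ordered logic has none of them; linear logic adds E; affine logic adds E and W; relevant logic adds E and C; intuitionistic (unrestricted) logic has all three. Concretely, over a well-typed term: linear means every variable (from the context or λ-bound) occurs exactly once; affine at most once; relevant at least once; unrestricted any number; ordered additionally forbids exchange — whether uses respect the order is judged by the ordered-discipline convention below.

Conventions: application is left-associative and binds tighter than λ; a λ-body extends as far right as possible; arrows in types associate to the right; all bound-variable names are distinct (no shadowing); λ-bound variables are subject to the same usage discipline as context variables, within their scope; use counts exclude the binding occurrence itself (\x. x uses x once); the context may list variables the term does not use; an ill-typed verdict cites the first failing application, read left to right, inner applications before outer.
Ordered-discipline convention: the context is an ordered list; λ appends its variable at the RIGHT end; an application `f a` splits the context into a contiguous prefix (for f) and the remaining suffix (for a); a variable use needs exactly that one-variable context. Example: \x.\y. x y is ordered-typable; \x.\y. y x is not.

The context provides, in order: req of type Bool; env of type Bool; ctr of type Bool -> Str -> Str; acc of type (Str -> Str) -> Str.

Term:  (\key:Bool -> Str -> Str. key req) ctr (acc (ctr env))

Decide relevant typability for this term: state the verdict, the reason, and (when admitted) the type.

yes — every one of req, env, ctr, acc, key appears; term : Str
variable uses: req ×1, env ×1, ctr ×2, acc ×1, key [bound] ×1
uses in reading order: key, req, ctr, acc, ctr, env
typing: well-typed — term : Str
across the five disciplines: ordered ✗ · linear ✗ · affine ✗ · relevant ✓ · unrestricted ✓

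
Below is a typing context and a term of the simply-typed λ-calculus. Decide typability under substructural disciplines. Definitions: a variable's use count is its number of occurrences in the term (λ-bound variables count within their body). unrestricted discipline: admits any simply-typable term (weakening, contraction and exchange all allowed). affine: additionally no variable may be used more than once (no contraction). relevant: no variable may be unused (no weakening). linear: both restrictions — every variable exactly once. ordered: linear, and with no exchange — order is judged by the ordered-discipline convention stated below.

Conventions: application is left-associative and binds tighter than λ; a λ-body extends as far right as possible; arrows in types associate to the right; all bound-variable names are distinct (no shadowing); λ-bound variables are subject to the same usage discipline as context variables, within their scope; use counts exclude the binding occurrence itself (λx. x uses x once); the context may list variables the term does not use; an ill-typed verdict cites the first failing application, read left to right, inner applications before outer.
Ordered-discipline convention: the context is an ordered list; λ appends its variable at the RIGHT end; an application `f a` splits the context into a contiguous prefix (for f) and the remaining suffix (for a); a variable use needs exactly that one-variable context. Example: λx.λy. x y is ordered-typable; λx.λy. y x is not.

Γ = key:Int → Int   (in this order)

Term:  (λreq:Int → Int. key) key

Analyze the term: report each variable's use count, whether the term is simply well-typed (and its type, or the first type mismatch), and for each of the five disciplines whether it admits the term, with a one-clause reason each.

usage: key: 2×; req [bound]: 0×
order of uses: key, key
typing: well-typed at Int → Int
ordered: ✗, needs contraction — key ×2; unused: req — weakening required
linear: ✗, needs contraction — key ×2; unused: req — weakening required
affine: ✗, needs contraction — key ×2
relevant: ✗, unused: req — weakening required
unrestricted: ✓, type-checks (Int → Int) and nothing is barred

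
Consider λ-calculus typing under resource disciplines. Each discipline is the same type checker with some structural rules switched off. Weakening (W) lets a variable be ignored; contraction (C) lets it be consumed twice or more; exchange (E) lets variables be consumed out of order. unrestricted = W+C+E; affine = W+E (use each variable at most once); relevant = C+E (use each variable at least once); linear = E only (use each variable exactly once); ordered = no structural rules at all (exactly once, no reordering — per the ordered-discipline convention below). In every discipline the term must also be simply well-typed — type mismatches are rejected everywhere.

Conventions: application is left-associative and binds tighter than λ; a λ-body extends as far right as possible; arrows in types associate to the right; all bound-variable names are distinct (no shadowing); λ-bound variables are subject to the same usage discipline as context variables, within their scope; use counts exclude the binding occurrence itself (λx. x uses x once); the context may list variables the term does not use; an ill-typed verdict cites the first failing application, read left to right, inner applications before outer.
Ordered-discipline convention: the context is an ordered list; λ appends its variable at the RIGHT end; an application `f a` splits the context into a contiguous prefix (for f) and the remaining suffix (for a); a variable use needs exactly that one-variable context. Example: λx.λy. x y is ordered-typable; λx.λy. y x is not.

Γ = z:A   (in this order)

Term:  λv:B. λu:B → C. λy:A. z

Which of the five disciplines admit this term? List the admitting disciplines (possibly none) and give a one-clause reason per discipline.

admitted by: affine, unrestricted
use counts: z ×1, v (λ-bound) ×0, u (λ-bound) ×0, y (λ-bound) ×0
uses in reading order: z
typing: well-typed — term : B → (B → C) → A → A
ordered: ✗, needs weakening: v, u, y unused
linear: ✗, needs weakening: v, u, y unused
affine: ✓, z, v, u, y: no repeats, contraction unneeded
relevant: ✗, needs weakening: v, u, y unused
unrestricted: ✓, typability at B → (B → C) → A → A is all that's needed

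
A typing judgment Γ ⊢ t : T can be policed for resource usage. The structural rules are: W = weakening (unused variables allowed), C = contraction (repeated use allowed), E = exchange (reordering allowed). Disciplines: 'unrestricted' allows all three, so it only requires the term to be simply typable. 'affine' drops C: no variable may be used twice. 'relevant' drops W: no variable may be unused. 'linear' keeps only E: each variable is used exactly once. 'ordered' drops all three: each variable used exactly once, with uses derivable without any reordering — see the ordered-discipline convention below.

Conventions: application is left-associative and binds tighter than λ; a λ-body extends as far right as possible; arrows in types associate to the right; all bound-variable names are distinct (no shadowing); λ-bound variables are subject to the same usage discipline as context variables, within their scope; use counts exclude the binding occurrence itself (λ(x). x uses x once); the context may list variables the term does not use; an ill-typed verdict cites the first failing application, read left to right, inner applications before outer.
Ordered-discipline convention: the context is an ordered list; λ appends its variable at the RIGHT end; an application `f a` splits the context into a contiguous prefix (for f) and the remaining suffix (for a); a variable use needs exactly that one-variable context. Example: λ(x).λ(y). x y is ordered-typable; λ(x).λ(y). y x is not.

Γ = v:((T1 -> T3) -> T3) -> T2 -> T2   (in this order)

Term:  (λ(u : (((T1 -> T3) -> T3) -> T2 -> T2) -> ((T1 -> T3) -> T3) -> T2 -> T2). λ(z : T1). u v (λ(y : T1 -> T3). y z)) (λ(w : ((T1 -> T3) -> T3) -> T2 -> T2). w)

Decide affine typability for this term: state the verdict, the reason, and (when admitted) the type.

yes — none of v, u, z, y, w used more than once; term : T1 -> T2 -> T2
usage: v: 1; u (λ-bound): 1; z (λ-bound): 1; y (λ-bound): 1; w (λ-bound): 1
use order (left to right): u, v, y, z, w
typing: ✓ — T1 -> T2 -> T2
all disciplines: ordered ✗ | linear ✓ | affine ✓ | relevant ✓ | unrestricted ✓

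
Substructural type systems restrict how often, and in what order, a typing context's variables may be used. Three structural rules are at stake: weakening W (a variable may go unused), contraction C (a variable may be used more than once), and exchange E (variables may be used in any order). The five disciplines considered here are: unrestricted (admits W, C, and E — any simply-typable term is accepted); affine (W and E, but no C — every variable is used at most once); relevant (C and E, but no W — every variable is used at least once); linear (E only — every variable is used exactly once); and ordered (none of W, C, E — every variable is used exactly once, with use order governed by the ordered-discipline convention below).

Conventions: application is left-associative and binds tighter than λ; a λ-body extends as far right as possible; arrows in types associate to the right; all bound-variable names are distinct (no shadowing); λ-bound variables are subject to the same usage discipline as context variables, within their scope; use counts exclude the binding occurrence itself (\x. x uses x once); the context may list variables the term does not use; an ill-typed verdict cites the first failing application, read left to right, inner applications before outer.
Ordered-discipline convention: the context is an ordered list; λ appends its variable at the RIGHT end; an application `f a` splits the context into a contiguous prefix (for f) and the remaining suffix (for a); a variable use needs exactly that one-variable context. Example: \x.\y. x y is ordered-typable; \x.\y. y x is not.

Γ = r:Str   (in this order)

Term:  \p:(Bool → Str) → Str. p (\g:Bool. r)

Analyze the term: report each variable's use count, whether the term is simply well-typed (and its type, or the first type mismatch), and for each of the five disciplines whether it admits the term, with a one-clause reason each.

use counts: r: 1×, p (λ-bound): 1×, g (λ-bound): 0×
use order (left to right): p, r
typing: ✓ — ((Bool → Str) → Str) → Str
ordered: ✗ — needs weakening: g unused
linear: ✗ — needs weakening: g unused
affine: ✓ — none of r, p, g used more than once
relevant: ✗ — needs weakening: g unused
unrestricted: ✓ — simply typable at ((Bool → Str) → Str) → Str; W, C, E all held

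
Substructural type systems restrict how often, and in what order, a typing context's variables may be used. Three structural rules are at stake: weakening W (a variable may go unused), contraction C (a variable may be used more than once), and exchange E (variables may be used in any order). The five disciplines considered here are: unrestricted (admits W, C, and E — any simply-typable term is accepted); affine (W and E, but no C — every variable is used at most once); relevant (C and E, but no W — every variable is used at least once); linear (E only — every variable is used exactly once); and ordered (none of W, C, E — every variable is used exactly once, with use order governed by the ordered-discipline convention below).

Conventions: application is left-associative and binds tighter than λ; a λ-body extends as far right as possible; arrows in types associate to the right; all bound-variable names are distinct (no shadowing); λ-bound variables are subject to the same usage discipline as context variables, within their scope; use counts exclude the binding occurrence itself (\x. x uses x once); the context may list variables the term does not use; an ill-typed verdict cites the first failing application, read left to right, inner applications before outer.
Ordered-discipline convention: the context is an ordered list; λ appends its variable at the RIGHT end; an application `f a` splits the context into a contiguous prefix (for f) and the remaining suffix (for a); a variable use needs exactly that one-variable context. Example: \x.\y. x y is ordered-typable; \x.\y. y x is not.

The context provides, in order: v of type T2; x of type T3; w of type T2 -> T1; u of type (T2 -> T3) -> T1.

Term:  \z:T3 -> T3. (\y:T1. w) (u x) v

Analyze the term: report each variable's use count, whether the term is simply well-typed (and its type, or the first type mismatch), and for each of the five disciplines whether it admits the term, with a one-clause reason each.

usage: v=1, x=1, w=1, u=1, z (bound)=0, y (bound)=0
left-to-right use order: w, u, x, v
typing: ill-typed: an argument T3 mismatches the expected T2 -> T3
ordered: ✗ — not simply typable
linear: ✗ — fails simple typing
affine: ✗ — a type mismatch blocks all five
relevant: ✗ — the type mismatch rejects it
unrestricted: ✗ — not simply typable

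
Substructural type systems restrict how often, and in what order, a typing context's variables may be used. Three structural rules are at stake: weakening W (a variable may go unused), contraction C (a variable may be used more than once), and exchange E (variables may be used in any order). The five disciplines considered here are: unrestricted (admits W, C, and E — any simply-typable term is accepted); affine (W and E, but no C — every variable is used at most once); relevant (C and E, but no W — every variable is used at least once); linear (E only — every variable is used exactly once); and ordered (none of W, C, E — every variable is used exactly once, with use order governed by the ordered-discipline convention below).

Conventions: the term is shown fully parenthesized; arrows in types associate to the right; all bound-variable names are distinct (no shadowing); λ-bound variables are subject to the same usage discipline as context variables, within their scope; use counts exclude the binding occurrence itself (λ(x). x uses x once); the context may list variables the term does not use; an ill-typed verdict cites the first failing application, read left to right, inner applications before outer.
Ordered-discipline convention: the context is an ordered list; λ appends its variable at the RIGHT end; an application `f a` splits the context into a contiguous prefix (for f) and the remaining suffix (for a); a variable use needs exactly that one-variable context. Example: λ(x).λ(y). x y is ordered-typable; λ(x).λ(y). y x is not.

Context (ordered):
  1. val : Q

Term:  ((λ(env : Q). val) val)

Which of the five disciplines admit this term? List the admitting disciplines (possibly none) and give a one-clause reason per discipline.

admitted in: unrestricted
usage: val: 2, env [bound]: 0
left-to-right use order: val, val
typing: the term checks, with type Q
ordered: ✗ — repeated use of val ×2; env never used (weakening)
linear: ✗ — repeated use of val ×2; env never used (weakening)
affine: ✗ — repeated use of val ×2
relevant: ✗ — env never used (weakening)
unrestricted: ✓ — simply typable at Q; W, C, E all held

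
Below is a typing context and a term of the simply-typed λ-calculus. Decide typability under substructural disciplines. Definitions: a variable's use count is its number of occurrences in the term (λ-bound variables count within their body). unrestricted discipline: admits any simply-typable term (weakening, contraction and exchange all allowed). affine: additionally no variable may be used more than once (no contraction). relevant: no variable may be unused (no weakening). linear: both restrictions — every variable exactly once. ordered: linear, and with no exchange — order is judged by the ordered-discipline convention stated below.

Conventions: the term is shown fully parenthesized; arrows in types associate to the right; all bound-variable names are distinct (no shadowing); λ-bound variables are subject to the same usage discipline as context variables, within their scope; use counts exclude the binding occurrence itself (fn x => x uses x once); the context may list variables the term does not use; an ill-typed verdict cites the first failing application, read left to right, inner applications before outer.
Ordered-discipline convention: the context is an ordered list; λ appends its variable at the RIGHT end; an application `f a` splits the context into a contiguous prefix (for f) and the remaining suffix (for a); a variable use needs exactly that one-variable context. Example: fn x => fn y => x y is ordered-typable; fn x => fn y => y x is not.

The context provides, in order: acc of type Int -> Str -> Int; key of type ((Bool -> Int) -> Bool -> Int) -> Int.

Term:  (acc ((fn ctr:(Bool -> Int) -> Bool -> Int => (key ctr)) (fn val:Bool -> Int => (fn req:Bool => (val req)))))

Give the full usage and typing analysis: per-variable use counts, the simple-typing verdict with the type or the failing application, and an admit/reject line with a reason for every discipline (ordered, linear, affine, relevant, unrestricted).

use counts: acc ×1, key ×1, ctr (bound) ×1, val (bound) ×1, req (bound) ×1
left-to-right use order: acc, key, ctr, val, req
typing: well-typed at Str -> Int
ordered: ✓, single-use (acc, key, ctr, val, req), ordered derivation ok
linear: ✓, exactly-once usage across acc, key, ctr, val, req
affine: ✓, no duplicate uses among acc, key, ctr, val, req
relevant: ✓, none of acc, key, ctr, val, req goes unused
unrestricted: ✓, well-typed at Str -> Int; no restrictions here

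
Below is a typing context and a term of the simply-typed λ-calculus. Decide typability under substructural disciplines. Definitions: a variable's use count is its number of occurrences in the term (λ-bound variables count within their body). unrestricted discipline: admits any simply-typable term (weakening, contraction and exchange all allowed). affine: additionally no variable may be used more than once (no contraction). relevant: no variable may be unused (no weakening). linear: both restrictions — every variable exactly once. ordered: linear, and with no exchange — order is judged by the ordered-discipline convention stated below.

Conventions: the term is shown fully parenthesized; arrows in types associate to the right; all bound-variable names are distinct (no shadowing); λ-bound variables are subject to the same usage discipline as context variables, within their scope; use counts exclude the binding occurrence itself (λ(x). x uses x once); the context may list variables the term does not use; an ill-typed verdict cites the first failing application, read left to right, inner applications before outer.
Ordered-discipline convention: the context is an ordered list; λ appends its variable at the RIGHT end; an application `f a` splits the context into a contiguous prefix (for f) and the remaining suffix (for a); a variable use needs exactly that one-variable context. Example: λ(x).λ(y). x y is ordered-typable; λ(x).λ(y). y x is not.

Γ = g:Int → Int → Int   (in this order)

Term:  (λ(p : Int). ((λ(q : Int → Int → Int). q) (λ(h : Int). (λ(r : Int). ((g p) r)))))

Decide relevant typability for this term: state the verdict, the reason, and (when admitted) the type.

no — h never used (weakening)
variable uses: g=1, p (bound)=1, q (bound)=1, h (bound)=0, r (bound)=1
order of uses: q, g, p, r
typing: ✓ — Int → Int → Int → Int
summary: ordered ✗; linear ✗; affine ✓; relevant ✗; unrestricted ✓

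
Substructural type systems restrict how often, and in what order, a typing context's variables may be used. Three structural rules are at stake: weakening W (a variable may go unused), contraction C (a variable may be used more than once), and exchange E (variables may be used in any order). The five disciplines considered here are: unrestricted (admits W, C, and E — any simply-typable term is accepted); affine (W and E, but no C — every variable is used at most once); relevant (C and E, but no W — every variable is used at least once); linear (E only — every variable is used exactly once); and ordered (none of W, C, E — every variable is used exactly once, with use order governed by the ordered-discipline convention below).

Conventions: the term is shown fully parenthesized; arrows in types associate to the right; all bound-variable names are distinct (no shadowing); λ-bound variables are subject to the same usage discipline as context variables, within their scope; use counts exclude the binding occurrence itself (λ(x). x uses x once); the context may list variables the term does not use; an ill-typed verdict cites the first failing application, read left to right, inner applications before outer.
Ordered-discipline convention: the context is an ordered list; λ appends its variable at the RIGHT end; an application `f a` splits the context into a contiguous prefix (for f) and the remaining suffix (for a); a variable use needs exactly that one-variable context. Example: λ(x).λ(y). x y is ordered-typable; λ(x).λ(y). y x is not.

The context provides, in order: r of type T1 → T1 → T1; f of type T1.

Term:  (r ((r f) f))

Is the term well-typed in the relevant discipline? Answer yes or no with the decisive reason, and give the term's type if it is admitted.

yes — r, f: all used, weakening unneeded; term : T1 → T1
use counts: r=2; f=2
uses in reading order: r, r, f, f
typing: well-typed — term : T1 → T1
per-discipline verdicts: ordered ✗ | linear ✗ | affine ✗ | relevant ✓ | unrestricted ✓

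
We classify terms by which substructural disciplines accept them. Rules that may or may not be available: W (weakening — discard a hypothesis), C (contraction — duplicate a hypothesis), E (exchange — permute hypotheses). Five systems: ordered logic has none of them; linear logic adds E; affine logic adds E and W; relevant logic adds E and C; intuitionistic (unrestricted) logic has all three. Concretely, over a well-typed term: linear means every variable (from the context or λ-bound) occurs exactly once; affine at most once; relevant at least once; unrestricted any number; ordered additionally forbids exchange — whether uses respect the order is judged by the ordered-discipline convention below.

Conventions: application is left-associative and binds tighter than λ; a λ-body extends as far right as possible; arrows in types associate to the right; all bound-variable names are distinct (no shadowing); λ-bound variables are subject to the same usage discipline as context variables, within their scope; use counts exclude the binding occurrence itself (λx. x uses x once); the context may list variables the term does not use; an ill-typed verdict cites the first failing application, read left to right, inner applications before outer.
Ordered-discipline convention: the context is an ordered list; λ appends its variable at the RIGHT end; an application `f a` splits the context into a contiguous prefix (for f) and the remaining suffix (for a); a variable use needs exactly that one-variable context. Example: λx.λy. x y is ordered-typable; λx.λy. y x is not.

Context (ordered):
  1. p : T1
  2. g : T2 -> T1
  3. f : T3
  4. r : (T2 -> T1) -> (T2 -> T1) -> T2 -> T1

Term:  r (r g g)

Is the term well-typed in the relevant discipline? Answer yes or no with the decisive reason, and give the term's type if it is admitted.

no — p, f left unused
variable uses: p=0; g=2; f=0; r=2
use order (left to right): r, r, g, g
typing: the term checks, with type (T2 -> T1) -> T2 -> T1
all disciplines: ordered ✗ · linear ✗ · affine ✗ · relevant ✗ · unrestricted ✓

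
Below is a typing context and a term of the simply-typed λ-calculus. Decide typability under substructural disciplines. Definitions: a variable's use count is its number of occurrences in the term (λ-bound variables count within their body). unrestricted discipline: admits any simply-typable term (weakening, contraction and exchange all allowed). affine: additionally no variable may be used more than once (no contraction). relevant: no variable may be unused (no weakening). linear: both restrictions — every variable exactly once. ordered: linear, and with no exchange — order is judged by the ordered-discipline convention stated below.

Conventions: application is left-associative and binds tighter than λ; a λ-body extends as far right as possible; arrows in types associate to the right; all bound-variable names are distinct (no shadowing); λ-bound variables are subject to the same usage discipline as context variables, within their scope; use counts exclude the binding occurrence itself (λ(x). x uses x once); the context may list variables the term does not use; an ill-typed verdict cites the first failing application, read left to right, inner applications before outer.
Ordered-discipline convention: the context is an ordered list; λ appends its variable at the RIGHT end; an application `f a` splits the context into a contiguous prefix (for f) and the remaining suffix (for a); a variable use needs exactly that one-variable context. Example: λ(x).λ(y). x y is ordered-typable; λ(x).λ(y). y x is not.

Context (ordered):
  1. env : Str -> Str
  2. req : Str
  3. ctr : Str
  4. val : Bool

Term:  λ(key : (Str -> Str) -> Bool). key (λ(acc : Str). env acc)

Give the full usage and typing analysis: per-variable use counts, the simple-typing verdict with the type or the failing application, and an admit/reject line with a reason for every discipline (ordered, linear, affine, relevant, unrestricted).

variable uses: env ×1; req ×0; ctr ×0; val ×0; key (bound) ×1; acc (bound) ×1
left-to-right use order: key, env, acc
typing: the term checks, with type ((Str -> Str) -> Bool) -> Bool
ordered: ✗ — req, ctr, val never used (weakening)
linear: ✗ — req, ctr, val never used (weakening)
affine: ✓ — no duplicate uses among env, req, ctr, val, key, acc
relevant: ✗ — req, ctr, val never used (weakening)
unrestricted: ✓ — typability at ((Str -> Str) -> Bool) -> Bool is all that's needed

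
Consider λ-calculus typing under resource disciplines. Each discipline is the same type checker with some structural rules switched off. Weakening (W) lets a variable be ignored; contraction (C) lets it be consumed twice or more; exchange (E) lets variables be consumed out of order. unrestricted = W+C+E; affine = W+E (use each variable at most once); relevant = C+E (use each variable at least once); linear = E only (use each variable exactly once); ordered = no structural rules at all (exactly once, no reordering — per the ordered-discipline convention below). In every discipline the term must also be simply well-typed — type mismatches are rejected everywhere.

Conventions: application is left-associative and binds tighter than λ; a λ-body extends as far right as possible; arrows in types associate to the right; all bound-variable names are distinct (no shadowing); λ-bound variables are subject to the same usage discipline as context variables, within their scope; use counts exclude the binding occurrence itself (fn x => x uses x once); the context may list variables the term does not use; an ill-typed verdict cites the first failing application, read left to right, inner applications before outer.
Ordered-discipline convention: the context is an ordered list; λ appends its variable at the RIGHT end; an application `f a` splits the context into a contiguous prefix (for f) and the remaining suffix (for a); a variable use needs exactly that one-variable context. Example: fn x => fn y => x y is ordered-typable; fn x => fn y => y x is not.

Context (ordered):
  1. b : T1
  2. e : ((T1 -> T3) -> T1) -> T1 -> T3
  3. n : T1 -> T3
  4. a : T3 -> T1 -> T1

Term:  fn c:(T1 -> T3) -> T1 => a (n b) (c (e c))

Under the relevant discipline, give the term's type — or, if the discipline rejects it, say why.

term : ((T1 -> T3) -> T1) -> T1
use counts: b=1, e=1, n=1, a=1, c (λ-bound)=2
use order (left to right): a, n, b, c, e, c
typing: the term checks, with type ((T1 -> T3) -> T1) -> T1
summary: ordered ✗; linear ✗; affine ✗; relevant ✓; unrestricted ✓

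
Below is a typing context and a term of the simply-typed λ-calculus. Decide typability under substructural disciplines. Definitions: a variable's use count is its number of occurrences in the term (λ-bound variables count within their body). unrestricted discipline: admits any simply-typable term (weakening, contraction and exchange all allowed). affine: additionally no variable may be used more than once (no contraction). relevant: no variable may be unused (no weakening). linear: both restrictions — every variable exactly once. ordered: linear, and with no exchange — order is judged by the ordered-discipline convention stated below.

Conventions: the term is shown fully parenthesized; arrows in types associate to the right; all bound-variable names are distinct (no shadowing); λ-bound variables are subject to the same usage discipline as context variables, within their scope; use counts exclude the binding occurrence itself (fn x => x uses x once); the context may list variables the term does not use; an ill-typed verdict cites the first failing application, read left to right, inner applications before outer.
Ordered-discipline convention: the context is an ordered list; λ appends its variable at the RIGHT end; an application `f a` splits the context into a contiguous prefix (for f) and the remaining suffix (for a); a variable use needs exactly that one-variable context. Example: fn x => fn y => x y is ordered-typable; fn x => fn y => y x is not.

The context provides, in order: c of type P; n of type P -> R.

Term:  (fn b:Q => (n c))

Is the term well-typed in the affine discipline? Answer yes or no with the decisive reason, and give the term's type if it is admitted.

yes — none of c, n, b used more than once; term : Q -> R
counts: c=1; n=1; b (bound)=0
use order (left to right): n, c
typing: well-typed — term : Q -> R
across the five disciplines: ordered ✗; linear ✗; affine ✓; relevant ✗; unrestricted ✓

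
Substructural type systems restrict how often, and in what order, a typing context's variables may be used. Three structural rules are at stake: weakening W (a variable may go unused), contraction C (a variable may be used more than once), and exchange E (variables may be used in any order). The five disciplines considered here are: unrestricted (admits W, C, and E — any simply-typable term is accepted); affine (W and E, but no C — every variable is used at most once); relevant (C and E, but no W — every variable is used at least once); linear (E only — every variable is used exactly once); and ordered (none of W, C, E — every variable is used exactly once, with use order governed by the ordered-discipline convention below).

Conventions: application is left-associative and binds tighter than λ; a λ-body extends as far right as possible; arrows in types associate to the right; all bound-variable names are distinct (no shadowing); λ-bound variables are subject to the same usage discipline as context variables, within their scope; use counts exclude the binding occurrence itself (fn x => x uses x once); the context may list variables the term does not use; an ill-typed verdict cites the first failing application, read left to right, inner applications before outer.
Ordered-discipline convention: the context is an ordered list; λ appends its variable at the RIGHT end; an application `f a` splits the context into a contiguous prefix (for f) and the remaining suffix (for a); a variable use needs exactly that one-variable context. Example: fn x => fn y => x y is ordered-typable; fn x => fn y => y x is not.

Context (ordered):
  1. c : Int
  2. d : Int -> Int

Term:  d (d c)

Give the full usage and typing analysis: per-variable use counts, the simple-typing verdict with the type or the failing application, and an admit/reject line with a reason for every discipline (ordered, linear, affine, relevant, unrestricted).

use counts: c: 1×, d: 2×
use order (left to right): d, d, c
typing: ✓ — Int
ordered ✗ (needs contraction — d ×2)
linear ✗ (needs contraction — d ×2)
affine ✗ (needs contraction — d ×2)
relevant ✓ (none of c, d goes unused)
unrestricted ✓ (type-checks (Int) and nothing is barred)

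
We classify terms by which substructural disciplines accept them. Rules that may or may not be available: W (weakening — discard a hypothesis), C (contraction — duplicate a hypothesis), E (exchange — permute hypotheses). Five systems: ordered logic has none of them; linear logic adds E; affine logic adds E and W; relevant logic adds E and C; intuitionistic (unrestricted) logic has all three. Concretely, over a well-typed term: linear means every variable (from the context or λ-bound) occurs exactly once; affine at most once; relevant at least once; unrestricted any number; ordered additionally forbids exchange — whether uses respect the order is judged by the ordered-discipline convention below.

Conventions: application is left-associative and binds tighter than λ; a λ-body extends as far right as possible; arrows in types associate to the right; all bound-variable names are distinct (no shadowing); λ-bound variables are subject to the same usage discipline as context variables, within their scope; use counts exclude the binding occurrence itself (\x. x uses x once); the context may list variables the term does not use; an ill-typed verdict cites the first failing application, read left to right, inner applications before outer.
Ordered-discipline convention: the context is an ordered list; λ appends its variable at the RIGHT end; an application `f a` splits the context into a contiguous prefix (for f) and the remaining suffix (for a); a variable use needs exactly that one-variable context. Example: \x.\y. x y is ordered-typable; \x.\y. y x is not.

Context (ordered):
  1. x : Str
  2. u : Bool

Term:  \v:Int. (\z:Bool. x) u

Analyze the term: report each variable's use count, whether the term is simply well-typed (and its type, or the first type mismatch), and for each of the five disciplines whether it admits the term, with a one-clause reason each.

usage: x ×1; u ×1; v (bound) ×0; z (bound) ×0
left-to-right use order: x, u
typing: well-typed — term : Int -> Str
ordered: ✗ — v, z never used (weakening)
linear: ✗ — v, z never used (weakening)
affine: ✓ — x, u, v, z: no repeats, contraction unneeded
relevant: ✗ — v, z never used (weakening)
unrestricted: ✓ — typability at Int -> Str is all that's needed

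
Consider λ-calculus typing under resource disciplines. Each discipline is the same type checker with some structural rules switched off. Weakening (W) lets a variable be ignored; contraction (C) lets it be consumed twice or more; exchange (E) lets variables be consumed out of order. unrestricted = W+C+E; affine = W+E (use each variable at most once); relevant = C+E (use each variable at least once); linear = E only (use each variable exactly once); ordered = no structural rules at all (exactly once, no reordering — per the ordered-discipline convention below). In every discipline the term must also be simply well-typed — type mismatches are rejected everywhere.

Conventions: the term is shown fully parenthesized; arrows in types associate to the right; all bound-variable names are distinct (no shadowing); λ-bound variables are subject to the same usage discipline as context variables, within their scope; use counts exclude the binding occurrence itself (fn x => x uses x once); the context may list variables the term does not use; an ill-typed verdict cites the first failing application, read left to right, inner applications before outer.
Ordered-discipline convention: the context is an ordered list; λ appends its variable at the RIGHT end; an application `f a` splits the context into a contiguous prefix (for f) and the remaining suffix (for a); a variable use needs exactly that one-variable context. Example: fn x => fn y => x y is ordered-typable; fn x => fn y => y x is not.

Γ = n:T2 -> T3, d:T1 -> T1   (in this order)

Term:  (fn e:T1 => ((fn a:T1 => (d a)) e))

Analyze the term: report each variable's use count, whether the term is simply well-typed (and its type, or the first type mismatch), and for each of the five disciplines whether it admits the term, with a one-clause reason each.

counts: n: 0×; d: 1×; e [bound]: 1×; a [bound]: 1×
order of uses: d, a, e
typing: well-typed at T1 -> T1
ordered: ✗, unused: n — weakening required
linear: ✗, unused: n — weakening required
affine: ✓, at most one use each (n, d, e, a)
relevant: ✗, unused: n — weakening required
unrestricted: ✓, typability at T1 -> T1 is all that's needed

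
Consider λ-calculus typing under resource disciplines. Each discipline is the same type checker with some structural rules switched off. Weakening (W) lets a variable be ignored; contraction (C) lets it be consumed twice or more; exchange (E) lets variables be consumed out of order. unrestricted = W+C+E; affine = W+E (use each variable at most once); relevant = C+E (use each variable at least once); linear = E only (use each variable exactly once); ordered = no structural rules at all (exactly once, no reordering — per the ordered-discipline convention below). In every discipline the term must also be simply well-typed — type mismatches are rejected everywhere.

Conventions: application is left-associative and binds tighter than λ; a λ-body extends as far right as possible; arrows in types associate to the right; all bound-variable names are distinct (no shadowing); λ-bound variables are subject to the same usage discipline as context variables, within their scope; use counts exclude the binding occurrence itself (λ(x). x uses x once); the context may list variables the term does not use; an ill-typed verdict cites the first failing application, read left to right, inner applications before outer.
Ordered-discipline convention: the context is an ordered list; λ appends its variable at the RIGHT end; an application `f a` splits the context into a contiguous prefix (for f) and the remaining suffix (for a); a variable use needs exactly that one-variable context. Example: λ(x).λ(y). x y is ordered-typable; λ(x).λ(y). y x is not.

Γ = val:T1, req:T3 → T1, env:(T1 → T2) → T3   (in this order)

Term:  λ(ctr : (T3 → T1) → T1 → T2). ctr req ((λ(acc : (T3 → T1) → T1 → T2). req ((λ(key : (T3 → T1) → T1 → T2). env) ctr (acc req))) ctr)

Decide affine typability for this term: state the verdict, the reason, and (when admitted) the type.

no — needs contraction — req ×3, ctr ×3
variable uses: val: 0×, req: 3×, env: 1×, ctr (λ-bound): 3×, acc (λ-bound): 1×, key (λ-bound): 0×
use order (left to right): ctr, req, req, env, ctr, acc, req, ctr
typing: well-typed — term : ((T3 → T1) → T1 → T2) → T2
all disciplines: ordered ✗; linear ✗; affine ✗; relevant ✗; unrestricted ✓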